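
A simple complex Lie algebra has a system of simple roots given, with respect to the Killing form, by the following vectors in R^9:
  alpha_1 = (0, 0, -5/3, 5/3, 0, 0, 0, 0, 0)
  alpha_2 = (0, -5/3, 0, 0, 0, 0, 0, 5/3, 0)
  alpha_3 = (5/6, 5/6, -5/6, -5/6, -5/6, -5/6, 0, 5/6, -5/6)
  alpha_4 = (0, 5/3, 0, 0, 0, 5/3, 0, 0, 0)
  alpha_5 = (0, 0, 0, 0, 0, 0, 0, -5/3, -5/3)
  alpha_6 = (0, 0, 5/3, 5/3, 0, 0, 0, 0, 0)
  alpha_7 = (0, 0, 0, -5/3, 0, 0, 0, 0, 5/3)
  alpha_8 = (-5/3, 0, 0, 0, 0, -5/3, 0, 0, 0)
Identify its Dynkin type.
type E_8

Compute the Cartan integers a_ij = 2(alpha_i, alpha_j)/(alpha_j, alpha_j); the resulting 8x8 Cartan matrix is
[[2, 0, 0, 0, 0, 0, -1, 0], [0, 2, 0, -1, -1, 0, 0, 0], [0, 0, 2, 0, 0, -1, 0, 0], [0, -1, 0, 2, 0, 0, 0, -1], [0, -1, 0, 0, 2, 0, -1, 0], [0, 0, -1, 0, 0, 2, -1, 0], [-1, 0, 0, 0, -1, -1, 2, 0], [0, 0, 0, -1, 0, 0, 0, 2]].
All simple roots have the same length, so the diagram is simply laced. The associated Dynkin diagram is a chain of 7 nodes with one extra node attached to the third node from one end (E_8), so the type is E_8.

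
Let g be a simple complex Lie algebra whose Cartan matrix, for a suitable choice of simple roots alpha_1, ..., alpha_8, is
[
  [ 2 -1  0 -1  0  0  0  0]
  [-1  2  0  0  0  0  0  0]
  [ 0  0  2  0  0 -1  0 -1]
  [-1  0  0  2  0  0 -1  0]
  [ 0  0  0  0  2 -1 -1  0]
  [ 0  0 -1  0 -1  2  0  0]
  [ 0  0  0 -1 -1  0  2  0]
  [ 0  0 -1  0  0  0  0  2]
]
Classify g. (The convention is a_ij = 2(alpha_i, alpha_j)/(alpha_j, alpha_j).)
The matrix has rank 8 with 2's on the diagonal. Reading the off-diagonal entries as Dynkin edges (a single edge where a_ij = a_ji = -1; a double or triple edge where a_ij * a_ji = 2 or 3), the diagram is a chain of 8 nodes with single edges (A_8). One simple-root ordering that puts it in standard form is (alpha_2, alpha_1, alpha_4, alpha_7, alpha_5, alpha_6, alpha_3, alpha_8). So the algebra is type A_8, i.e. sl(9).

A8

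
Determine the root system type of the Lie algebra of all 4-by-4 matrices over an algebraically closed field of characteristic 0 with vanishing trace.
A_3

This is sl(4), which has dimension 4^2 - 1 = 15 and rank 4 - 1 = 3 (a Cartan subalgebra is the diagonal traceless matrices). In the classification of classical Lie algebras, the special linear algebra sl(n+1) has type A_n; here n = 3, so the Dynkin diagram is a chain of 3 nodes with single edges (A_3). Hence the type is A_3.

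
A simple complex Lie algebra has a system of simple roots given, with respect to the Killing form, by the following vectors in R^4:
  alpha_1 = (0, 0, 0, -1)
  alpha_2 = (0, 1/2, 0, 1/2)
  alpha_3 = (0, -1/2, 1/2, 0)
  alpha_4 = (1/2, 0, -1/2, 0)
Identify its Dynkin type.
C4

Compute the Cartan integers a_ij = 2(alpha_i, alpha_j)/(alpha_j, alpha_j); the resulting 4x4 Cartan matrix is
[[2, -2, 0, 0], [-1, 2, -1, 0], [0, -1, 2, -1], [0, 0, -1, 2]].
The roots have two lengths (squared-length ratio 2:1); the short ones are alpha_{2,3,4}. The associated Dynkin diagram is a chain of 4 nodes with a double edge at one end; the terminal node there is the unique long simple root (C_4), so the type is C_4 (the algebra sp(8)).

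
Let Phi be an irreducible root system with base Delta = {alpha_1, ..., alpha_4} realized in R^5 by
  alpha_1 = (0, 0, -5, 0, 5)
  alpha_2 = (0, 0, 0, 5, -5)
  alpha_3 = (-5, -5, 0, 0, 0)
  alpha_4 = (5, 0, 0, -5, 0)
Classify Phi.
Compute the Cartan integers a_ij = 2(alpha_i, alpha_j)/(alpha_j, alpha_j); the resulting 4x4 Cartan matrix is
[[2, -1, 0, 0], [-1, 2, 0, -1], [0, 0, 2, -1], [0, -1, -1, 2]].
All simple roots have the same length, so the diagram is simply laced. The associated Dynkin diagram is a chain of 4 nodes with single edges (A_4), so the type is A_4 (the algebra sl(5)).

type A_4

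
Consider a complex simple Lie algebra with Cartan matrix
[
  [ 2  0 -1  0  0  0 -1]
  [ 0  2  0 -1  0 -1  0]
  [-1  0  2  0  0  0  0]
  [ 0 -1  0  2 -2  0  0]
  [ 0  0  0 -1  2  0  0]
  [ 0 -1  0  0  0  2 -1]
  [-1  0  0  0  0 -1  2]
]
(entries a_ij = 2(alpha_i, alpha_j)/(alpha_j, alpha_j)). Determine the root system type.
The matrix has rank 7 with 2's on the diagonal. Reading the off-diagonal entries as Dynkin edges (a single edge where a_ij = a_ji = -1; a double or triple edge where a_ij * a_ji = 2 or 3), the diagram is a chain of 7 nodes with a double edge at one end; the terminal node there is the unique short simple root (B_7). One simple-root ordering that puts it in standard form is (alpha_3, alpha_1, alpha_7, alpha_6, alpha_2, alpha_4, alpha_5). So the algebra is type B_7, i.e. so(15).

type B_7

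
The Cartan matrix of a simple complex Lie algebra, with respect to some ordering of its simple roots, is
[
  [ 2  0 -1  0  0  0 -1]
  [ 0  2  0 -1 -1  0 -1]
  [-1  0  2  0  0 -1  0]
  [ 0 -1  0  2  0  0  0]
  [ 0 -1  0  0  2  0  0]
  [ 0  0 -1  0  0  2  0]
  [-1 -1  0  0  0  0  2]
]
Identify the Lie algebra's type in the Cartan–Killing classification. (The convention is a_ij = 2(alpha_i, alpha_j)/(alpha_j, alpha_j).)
The matrix has rank 7 with 2's on the diagonal. Reading the off-diagonal entries as Dynkin edges (a single edge where a_ij = a_ji = -1; a double or triple edge where a_ij * a_ji = 2 or 3), the diagram is a chain of 5 nodes with a fork of two nodes at one end (D_7). One simple-root ordering that puts it in standard form is (alpha_6, alpha_3, alpha_1, alpha_7, alpha_2, alpha_4, alpha_5). So the algebra is type D_7, i.e. so(14).

type D_7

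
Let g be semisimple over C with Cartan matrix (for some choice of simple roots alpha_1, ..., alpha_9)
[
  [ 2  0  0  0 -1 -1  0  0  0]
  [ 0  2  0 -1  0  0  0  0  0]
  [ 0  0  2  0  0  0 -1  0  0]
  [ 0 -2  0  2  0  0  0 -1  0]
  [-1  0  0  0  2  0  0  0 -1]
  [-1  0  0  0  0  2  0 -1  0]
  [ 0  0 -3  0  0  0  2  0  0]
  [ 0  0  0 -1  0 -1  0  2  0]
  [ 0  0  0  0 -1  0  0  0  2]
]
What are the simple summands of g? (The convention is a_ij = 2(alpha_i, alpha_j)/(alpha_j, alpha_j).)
B7 ⊕ G2

The diagram associated to this matrix has two connected components: the simple roots {alpha_1, alpha_2, alpha_4, alpha_5, alpha_6, alpha_8, alpha_9} form a chain of 7 nodes with a double edge at one end; the terminal node there is the unique short simple root (B_7), and {alpha_3, alpha_7} form two nodes joined by a triple edge (G_2). A semisimple Lie algebra decomposes uniquely as the direct sum of simple ideals, one per connected component of its Dynkin diagram, so g ≅ B_7 ⊕ G_2 (dimension 105 + 14 = 119).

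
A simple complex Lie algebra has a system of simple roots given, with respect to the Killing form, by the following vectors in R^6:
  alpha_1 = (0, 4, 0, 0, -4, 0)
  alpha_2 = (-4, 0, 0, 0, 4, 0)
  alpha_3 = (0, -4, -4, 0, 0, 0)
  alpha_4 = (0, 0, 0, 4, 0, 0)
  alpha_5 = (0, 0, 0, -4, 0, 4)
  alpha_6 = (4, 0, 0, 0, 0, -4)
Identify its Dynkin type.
Compute the Cartan integers a_ij = 2(alpha_i, alpha_j)/(alpha_j, alpha_j); the resulting 6x6 Cartan matrix is
[[2, -1, -1, 0, 0, 0], [-1, 2, 0, 0, 0, -1], [-1, 0, 2, 0, 0, 0], [0, 0, 0, 2, -1, 0], [0, 0, 0, -2, 2, -1], [0, -1, 0, 0, -1, 2]].
The roots have two lengths (squared-length ratio 2:1); the short ones are alpha_{4}. The associated Dynkin diagram is a chain of 6 nodes with a double edge at one end; the terminal node there is the unique short simple root (B_6), so the type is B_6 (the algebra so(13)).

type B_6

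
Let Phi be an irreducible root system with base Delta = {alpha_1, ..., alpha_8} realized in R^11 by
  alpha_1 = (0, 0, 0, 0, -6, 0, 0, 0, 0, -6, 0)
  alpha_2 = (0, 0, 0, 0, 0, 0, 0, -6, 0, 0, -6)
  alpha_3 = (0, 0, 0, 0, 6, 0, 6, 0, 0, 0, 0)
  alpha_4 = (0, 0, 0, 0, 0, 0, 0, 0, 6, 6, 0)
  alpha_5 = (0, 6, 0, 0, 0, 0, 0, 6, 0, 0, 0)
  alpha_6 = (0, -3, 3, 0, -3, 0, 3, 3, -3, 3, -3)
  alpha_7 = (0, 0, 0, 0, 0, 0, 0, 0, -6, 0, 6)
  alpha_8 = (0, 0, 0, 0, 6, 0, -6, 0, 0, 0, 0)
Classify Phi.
Compute the Cartan integers a_ij = 2(alpha_i, alpha_j)/(alpha_j, alpha_j); the resulting 8x8 Cartan matrix is
[[2, 0, -1, -1, 0, 0, 0, -1], [0, 2, 0, 0, -1, 0, -1, 0], [-1, 0, 2, 0, 0, 0, 0, 0], [-1, 0, 0, 2, 0, 0, -1, 0], [0, -1, 0, 0, 2, 0, 0, 0], [0, 0, 0, 0, 0, 2, 0, -1], [0, -1, 0, -1, 0, 0, 2, 0], [-1, 0, 0, 0, 0, -1, 0, 2]].
All simple roots have the same length, so the diagram is simply laced. The associated Dynkin diagram is a chain of 7 nodes with one extra node attached to the third node from one end (E_8), so the type is E_8.

E_8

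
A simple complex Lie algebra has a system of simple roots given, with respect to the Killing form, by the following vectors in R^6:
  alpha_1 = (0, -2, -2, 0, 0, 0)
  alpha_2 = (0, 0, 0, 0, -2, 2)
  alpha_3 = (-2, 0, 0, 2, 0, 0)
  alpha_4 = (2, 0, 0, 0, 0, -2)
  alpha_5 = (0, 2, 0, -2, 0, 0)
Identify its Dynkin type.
type A_5

Compute the Cartan integers a_ij = 2(alpha_i, alpha_j)/(alpha_j, alpha_j); the resulting 5x5 Cartan matrix is
[[2, 0, 0, 0, -1], [0, 2, 0, -1, 0], [0, 0, 2, -1, -1], [0, -1, -1, 2, 0], [-1, 0, -1, 0, 2]].
All simple roots have the same length, so the diagram is simply laced. The associated Dynkin diagram is a chain of 5 nodes with single edges (A_5), so the type is A_5 (the algebra sl(6)).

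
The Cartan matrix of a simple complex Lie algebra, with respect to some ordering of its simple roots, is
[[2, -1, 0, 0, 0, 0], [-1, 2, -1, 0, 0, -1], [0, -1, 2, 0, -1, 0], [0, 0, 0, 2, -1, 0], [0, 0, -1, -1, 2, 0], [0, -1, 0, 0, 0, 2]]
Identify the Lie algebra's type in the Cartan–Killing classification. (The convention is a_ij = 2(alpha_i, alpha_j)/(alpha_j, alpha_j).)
D6

The matrix has rank 6 with 2's on the diagonal. Reading the off-diagonal entries as Dynkin edges (a single edge where a_ij = a_ji = -1; a double or triple edge where a_ij * a_ji = 2 or 3), the diagram is a chain of 4 nodes with a fork of two nodes at one end (D_6). One simple-root ordering that puts it in standard form is (alpha_4, alpha_5, alpha_3, alpha_2, alpha_1, alpha_6). So the algebra is type D_6, i.e. so(12).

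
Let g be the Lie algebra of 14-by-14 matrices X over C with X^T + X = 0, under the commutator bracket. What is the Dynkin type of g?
This is so(14) with 14 even, which has dimension 14(14-1)/2 = 91 and rank 14/2 = 7. In the classification of classical Lie algebras, the orthogonal algebra so(2n) in an even number of variables has type D_n; here n = 7, so the Dynkin diagram is a chain of 5 nodes with a fork of two nodes at one end (D_7). Hence the type is D_7.

type D_7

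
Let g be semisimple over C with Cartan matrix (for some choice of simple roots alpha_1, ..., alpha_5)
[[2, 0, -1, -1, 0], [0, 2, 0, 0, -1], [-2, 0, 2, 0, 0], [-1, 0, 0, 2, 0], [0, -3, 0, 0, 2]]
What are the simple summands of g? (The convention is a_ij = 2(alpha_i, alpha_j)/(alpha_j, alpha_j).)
The diagram associated to this matrix has two connected components: the simple roots {alpha_1, alpha_3, alpha_4} form a chain of 3 nodes with a double edge at one end; the terminal node there is the unique long simple root (C_3), and {alpha_2, alpha_5} form two nodes joined by a triple edge (G_2). A semisimple Lie algebra decomposes uniquely as the direct sum of simple ideals, one per connected component of its Dynkin diagram, so g ≅ C_3 ⊕ G_2 (dimension 21 + 14 = 35).

type C_3 ⊕ type G_2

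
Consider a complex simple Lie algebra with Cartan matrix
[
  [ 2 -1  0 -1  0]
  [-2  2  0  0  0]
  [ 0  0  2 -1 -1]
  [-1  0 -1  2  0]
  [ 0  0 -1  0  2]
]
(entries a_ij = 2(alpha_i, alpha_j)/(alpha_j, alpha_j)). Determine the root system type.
C5

The matrix has rank 5 with 2's on the diagonal. Reading the off-diagonal entries as Dynkin edges (a single edge where a_ij = a_ji = -1; a double or triple edge where a_ij * a_ji = 2 or 3), the diagram is a chain of 5 nodes with a double edge at one end; the terminal node there is the unique long simple root (C_5). One simple-root ordering that puts it in standard form is (alpha_5, alpha_3, alpha_4, alpha_1, alpha_2). So the algebra is type C_5, i.e. sp(10).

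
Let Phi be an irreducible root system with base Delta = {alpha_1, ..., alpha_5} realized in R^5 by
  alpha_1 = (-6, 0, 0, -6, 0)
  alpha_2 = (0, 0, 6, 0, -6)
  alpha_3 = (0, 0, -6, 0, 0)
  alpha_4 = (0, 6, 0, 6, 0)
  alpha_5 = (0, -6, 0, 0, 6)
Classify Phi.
type B_5

Compute the Cartan integers a_ij = 2(alpha_i, alpha_j)/(alpha_j, alpha_j); the resulting 5x5 Cartan matrix is
[[2, 0, 0, -1, 0], [0, 2, -2, 0, -1], [0, -1, 2, 0, 0], [-1, 0, 0, 2, -1], [0, -1, 0, -1, 2]].
The roots have two lengths (squared-length ratio 2:1); the short ones are alpha_{3}. The associated Dynkin diagram is a chain of 5 nodes with a double edge at one end; the terminal node there is the unique short simple root (B_5), so the type is B_5 (the algebra so(11)).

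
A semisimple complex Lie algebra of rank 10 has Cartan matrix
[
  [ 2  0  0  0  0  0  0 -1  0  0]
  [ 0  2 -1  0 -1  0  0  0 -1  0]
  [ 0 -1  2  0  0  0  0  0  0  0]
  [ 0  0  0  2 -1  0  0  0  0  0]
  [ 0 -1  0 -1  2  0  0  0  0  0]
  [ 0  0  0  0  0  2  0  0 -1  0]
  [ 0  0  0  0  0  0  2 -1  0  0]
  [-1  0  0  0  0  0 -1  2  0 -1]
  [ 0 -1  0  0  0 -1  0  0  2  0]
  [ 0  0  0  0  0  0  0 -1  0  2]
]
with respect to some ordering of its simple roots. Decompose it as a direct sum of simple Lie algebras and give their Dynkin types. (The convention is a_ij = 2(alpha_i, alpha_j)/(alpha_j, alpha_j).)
The diagram associated to this matrix has two connected components: the simple roots {alpha_1, alpha_7, alpha_8, alpha_10} form a chain of 2 nodes with a fork of two nodes at one end (D_4), and {alpha_2, alpha_3, alpha_4, alpha_5, alpha_6, alpha_9} form a chain of 5 nodes with one extra node attached to the third node from one end (E_6). A semisimple Lie algebra decomposes uniquely as the direct sum of simple ideals, one per connected component of its Dynkin diagram, so g ≅ D_4 ⊕ E_6 (dimension 28 + 78 = 106).

D_4 (so(8)) ⊕ E_6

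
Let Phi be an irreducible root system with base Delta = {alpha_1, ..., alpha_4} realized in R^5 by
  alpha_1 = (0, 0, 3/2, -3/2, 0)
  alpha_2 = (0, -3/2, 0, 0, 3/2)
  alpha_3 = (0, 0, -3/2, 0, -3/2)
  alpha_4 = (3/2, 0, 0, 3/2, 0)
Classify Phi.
Compute the Cartan integers a_ij = 2(alpha_i, alpha_j)/(alpha_j, alpha_j); the resulting 4x4 Cartan matrix is
[[2, 0, -1, -1], [0, 2, -1, 0], [-1, -1, 2, 0], [-1, 0, 0, 2]].
All simple roots have the same length, so the diagram is simply laced. The associated Dynkin diagram is a chain of 4 nodes with single edges (A_4), so the type is A_4 (the algebra sl(5)).

A4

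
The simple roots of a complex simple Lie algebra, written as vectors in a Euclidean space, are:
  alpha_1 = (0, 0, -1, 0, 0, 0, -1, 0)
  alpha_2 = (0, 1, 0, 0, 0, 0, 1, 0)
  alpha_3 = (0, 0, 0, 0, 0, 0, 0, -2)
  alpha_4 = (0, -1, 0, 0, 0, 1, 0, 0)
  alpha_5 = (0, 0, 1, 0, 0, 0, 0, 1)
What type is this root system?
Compute the Cartan integers a_ij = 2(alpha_i, alpha_j)/(alpha_j, alpha_j); the resulting 5x5 Cartan matrix is
[[2, -1, 0, 0, -1], [-1, 2, 0, -1, 0], [0, 0, 2, 0, -2], [0, -1, 0, 2, 0], [-1, 0, -1, 0, 2]].
The roots have two lengths (squared-length ratio 2:1); the short ones are alpha_{1,2,4,5}. The associated Dynkin diagram is a chain of 5 nodes with a double edge at one end; the terminal node there is the unique long simple root (C_5), so the type is C_5 (the algebra sp(10)).

C_5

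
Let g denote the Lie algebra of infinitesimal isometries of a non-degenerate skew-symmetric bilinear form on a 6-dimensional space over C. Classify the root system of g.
This is sp(6), which has dimension 6(6+1)/2 = 21 and rank 6/2 = 3. In the classification of classical Lie algebras, the symplectic algebra sp(2n) has type C_n; here n = 3, so the Dynkin diagram is a chain of 3 nodes with a double edge at one end; the terminal node there is the unique long simple root (C_3). Hence the type is C_3.

type C_3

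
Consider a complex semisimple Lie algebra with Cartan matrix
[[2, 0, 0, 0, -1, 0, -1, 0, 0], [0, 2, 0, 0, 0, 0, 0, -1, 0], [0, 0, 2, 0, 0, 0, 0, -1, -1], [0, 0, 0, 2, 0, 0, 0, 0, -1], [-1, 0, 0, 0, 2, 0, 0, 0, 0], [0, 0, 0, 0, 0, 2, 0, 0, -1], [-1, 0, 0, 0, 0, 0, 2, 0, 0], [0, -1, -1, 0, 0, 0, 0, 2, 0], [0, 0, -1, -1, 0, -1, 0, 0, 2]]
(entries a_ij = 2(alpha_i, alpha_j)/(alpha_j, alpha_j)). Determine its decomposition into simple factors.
The diagram associated to this matrix has two connected components: the simple roots {alpha_1, alpha_5, alpha_7} form a chain of 3 nodes with single edges (A_3), and {alpha_2, alpha_3, alpha_4, alpha_6, alpha_8, alpha_9} form a chain of 4 nodes with a fork of two nodes at one end (D_6). A semisimple Lie algebra decomposes uniquely as the direct sum of simple ideals, one per connected component of its Dynkin diagram, so g ≅ A_3 ⊕ D_6 (dimension 15 + 66 = 81).

A3 + D6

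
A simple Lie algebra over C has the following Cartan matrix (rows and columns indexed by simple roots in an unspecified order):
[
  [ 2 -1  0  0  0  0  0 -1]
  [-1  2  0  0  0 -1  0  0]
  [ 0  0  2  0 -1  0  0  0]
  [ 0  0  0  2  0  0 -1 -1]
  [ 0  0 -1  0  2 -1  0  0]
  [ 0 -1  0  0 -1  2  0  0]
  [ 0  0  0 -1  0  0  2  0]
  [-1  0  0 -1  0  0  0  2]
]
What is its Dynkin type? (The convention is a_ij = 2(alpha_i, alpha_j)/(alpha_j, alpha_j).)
The matrix has rank 8 with 2's on the diagonal. Reading the off-diagonal entries as Dynkin edges (a single edge where a_ij = a_ji = -1; a double or triple edge where a_ij * a_ji = 2 or 3), the diagram is a chain of 8 nodes with single edges (A_8). One simple-root ordering that puts it in standard form is (alpha_7, alpha_4, alpha_8, alpha_1, alpha_2, alpha_6, alpha_5, alpha_3). So the algebra is type A_8, i.e. sl(9).

type A_8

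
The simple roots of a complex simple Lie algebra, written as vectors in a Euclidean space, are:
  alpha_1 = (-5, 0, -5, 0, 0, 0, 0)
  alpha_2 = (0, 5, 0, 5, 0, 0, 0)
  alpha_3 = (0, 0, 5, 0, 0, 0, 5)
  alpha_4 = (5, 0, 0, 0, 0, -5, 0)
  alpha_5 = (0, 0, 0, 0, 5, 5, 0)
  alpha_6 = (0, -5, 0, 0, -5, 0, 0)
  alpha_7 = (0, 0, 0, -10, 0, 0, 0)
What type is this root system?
C_7

Compute the Cartan integers a_ij = 2(alpha_i, alpha_j)/(alpha_j, alpha_j); the resulting 7x7 Cartan matrix is
[[2, 0, -1, -1, 0, 0, 0], [0, 2, 0, 0, 0, -1, -1], [-1, 0, 2, 0, 0, 0, 0], [-1, 0, 0, 2, -1, 0, 0], [0, 0, 0, -1, 2, -1, 0], [0, -1, 0, 0, -1, 2, 0], [0, -2, 0, 0, 0, 0, 2]].
The roots have two lengths (squared-length ratio 2:1); the short ones are alpha_{1,2,3,4,5,6}. The associated Dynkin diagram is a chain of 7 nodes with a double edge at one end; the terminal node there is the unique long simple root (C_7), so the type is C_7 (the algebra sp(14)).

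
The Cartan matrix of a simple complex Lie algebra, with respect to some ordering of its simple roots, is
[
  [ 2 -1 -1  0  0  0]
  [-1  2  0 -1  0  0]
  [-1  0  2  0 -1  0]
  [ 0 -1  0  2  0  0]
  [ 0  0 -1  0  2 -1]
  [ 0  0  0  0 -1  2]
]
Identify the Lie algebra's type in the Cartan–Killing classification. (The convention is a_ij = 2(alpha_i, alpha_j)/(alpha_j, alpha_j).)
The matrix has rank 6 with 2's on the diagonal. Reading the off-diagonal entries as Dynkin edges (a single edge where a_ij = a_ji = -1; a double or triple edge where a_ij * a_ji = 2 or 3), the diagram is a chain of 6 nodes with single edges (A_6). One simple-root ordering that puts it in standard form is (alpha_6, alpha_5, alpha_3, alpha_1, alpha_2, alpha_4). So the algebra is type A_6, i.e. sl(7).

A6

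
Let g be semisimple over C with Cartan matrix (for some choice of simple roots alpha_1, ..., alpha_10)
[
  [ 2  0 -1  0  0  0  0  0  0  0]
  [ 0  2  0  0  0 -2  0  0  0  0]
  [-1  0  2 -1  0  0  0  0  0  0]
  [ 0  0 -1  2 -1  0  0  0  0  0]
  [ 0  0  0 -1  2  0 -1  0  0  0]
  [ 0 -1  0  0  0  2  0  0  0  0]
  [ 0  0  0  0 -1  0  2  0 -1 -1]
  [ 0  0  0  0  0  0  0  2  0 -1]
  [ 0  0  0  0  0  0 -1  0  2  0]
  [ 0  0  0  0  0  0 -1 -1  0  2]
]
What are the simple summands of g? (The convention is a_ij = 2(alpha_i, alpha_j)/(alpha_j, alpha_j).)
B2 + E8

The diagram associated to this matrix has two connected components: the simple roots {alpha_2, alpha_6} form a chain of 2 nodes with a double edge at one end; the terminal node there is the unique short simple root (B_2), and {alpha_1, alpha_3, alpha_4, alpha_5, alpha_7, alpha_8, alpha_9, alpha_10} form a chain of 7 nodes with one extra node attached to the third node from one end (E_8). A semisimple Lie algebra decomposes uniquely as the direct sum of simple ideals, one per connected component of its Dynkin diagram, so g ≅ B_2 ⊕ E_8 (dimension 10 + 248 = 258).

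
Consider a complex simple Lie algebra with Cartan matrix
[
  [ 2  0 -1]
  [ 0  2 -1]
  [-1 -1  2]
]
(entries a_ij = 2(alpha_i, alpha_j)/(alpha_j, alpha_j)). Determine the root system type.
The matrix has rank 3 with 2's on the diagonal. Reading the off-diagonal entries as Dynkin edges (a single edge where a_ij = a_ji = -1; a double or triple edge where a_ij * a_ji = 2 or 3), the diagram is a chain of 3 nodes with single edges (A_3). One simple-root ordering that puts it in standard form is (alpha_1, alpha_3, alpha_2). So the algebra is type A_3, i.e. sl(4).

A3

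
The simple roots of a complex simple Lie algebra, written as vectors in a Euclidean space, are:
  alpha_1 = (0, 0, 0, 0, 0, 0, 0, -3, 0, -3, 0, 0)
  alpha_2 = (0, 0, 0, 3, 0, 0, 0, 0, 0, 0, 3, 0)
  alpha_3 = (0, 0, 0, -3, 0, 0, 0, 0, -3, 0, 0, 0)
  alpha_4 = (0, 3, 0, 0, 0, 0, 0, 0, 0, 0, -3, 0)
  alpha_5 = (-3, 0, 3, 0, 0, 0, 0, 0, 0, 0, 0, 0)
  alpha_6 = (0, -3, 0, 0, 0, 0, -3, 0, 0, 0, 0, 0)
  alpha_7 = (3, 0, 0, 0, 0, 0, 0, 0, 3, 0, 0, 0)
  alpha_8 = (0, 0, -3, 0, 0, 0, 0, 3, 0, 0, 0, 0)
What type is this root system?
Compute the Cartan integers a_ij = 2(alpha_i, alpha_j)/(alpha_j, alpha_j); the resulting 8x8 Cartan matrix is
[[2, 0, 0, 0, 0, 0, 0, -1], [0, 2, -1, -1, 0, 0, 0, 0], [0, -1, 2, 0, 0, 0, -1, 0], [0, -1, 0, 2, 0, -1, 0, 0], [0, 0, 0, 0, 2, 0, -1, -1], [0, 0, 0, -1, 0, 2, 0, 0], [0, 0, -1, 0, -1, 0, 2, 0], [-1, 0, 0, 0, -1, 0, 0, 2]].
All simple roots have the same length, so the diagram is simply laced. The associated Dynkin diagram is a chain of 8 nodes with single edges (A_8), so the type is A_8 (the algebra sl(9)).

A_8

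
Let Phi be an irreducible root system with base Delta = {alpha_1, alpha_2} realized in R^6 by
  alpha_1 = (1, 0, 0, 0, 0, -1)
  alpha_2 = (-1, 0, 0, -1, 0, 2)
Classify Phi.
G2

Compute the Cartan integers a_ij = 2(alpha_i, alpha_j)/(alpha_j, alpha_j); the resulting 2x2 Cartan matrix is
[[2, -1], [-3, 2]].
The roots have two lengths (squared-length ratio 3:1); the short ones are alpha_{1}. The associated Dynkin diagram is two nodes joined by a triple edge (G_2), so the type is G_2.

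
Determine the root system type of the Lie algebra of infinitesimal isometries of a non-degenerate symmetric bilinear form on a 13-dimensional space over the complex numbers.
This is so(13) with 13 odd, which has dimension 13(13-1)/2 = 78 and rank (13-1)/2 = 6. In the classification of classical Lie algebras, the orthogonal algebra so(2n+1) in an odd number of variables has type B_n; here n = 6, so the Dynkin diagram is a chain of 6 nodes with a double edge at one end; the terminal node there is the unique short simple root (B_6). Hence the type is B_6.

B6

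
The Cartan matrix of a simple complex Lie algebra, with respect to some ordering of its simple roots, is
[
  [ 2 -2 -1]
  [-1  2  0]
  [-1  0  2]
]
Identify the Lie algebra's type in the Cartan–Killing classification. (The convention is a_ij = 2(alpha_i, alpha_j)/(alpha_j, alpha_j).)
The matrix has rank 3 with 2's on the diagonal. Reading the off-diagonal entries as Dynkin edges (a single edge where a_ij = a_ji = -1; a double or triple edge where a_ij * a_ji = 2 or 3), the diagram is a chain of 3 nodes with a double edge at one end; the terminal node there is the unique short simple root (B_3). One simple-root ordering that puts it in standard form is (alpha_3, alpha_1, alpha_2). So the algebra is type B_3, i.e. so(7).

B3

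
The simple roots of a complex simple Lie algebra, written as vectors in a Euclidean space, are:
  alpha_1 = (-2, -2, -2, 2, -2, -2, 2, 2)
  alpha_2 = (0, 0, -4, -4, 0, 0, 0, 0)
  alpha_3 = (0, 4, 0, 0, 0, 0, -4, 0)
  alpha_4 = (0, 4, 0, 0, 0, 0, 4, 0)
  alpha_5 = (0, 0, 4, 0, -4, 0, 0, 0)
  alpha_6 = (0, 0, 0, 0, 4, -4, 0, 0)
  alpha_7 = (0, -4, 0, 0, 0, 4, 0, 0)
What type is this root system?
type E_7

Compute the Cartan integers a_ij = 2(alpha_i, alpha_j)/(alpha_j, alpha_j); the resulting 7x7 Cartan matrix is
[[2, 0, -1, 0, 0, 0, 0], [0, 2, 0, 0, -1, 0, 0], [-1, 0, 2, 0, 0, 0, -1], [0, 0, 0, 2, 0, 0, -1], [0, -1, 0, 0, 2, -1, 0], [0, 0, 0, 0, -1, 2, -1], [0, 0, -1, -1, 0, -1, 2]].
All simple roots have the same length, so the diagram is simply laced. The associated Dynkin diagram is a chain of 6 nodes with one extra node attached to the third node from one end (E_7), so the type is E_7.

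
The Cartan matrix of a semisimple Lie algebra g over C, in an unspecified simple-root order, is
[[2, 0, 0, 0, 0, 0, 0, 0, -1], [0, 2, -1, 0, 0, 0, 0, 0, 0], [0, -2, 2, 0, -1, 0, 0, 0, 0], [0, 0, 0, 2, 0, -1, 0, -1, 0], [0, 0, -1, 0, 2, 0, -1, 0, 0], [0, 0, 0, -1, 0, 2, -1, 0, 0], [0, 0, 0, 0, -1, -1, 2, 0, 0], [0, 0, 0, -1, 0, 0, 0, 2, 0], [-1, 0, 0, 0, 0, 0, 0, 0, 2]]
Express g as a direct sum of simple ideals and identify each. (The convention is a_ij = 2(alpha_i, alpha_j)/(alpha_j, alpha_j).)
A_2 (sl(3)) + B_7 (so(15))

The diagram associated to this matrix has two connected components: the simple roots {alpha_1, alpha_9} form a chain of 2 nodes with single edges (A_2), and {alpha_2, alpha_3, alpha_4, alpha_5, alpha_6, alpha_7, alpha_8} form a chain of 7 nodes with a double edge at one end; the terminal node there is the unique short simple root (B_7). A semisimple Lie algebra decomposes uniquely as the direct sum of simple ideals, one per connected component of its Dynkin diagram, so g ≅ A_2 ⊕ B_7 (dimension 8 + 105 = 113).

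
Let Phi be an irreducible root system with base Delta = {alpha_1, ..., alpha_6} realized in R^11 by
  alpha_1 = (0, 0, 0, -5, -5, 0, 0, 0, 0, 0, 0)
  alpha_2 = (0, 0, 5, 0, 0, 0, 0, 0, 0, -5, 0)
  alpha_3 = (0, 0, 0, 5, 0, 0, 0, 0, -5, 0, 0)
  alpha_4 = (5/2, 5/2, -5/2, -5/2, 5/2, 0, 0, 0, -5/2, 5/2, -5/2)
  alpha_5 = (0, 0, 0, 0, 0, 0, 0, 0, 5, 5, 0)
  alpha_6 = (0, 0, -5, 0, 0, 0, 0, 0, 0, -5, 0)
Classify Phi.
E6

Compute the Cartan integers a_ij = 2(alpha_i, alpha_j)/(alpha_j, alpha_j); the resulting 6x6 Cartan matrix is
[[2, 0, -1, 0, 0, 0], [0, 2, 0, -1, -1, 0], [-1, 0, 2, 0, -1, 0], [0, -1, 0, 2, 0, 0], [0, -1, -1, 0, 2, -1], [0, 0, 0, 0, -1, 2]].
All simple roots have the same length, so the diagram is simply laced. The associated Dynkin diagram is a chain of 5 nodes with one extra node attached to the third node from one end (E_6), so the type is E_6.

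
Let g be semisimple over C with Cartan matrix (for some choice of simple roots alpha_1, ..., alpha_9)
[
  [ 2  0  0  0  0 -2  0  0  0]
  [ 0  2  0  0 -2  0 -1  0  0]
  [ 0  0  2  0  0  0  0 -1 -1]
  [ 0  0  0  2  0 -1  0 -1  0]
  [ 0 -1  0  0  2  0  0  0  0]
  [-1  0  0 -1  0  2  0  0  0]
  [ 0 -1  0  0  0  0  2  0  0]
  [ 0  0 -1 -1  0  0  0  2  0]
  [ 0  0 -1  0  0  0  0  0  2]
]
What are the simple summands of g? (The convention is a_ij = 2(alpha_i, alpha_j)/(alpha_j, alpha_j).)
The diagram associated to this matrix has two connected components: the simple roots {alpha_2, alpha_5, alpha_7} form a chain of 3 nodes with a double edge at one end; the terminal node there is the unique short simple root (B_3), and {alpha_1, alpha_3, alpha_4, alpha_6, alpha_8, alpha_9} form a chain of 6 nodes with a double edge at one end; the terminal node there is the unique long simple root (C_6). A semisimple Lie algebra decomposes uniquely as the direct sum of simple ideals, one per connected component of its Dynkin diagram, so g ≅ B_3 ⊕ C_6 (dimension 21 + 78 = 99).

B3 + C6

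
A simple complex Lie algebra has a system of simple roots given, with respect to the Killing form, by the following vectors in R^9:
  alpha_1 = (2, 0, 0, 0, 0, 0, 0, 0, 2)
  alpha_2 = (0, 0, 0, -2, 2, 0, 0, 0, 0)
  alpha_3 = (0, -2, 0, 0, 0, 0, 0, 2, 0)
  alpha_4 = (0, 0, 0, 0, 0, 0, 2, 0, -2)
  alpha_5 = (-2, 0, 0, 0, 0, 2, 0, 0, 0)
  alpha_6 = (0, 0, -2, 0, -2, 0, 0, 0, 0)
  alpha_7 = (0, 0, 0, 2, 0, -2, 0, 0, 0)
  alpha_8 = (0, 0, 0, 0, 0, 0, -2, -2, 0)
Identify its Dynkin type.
Compute the Cartan integers a_ij = 2(alpha_i, alpha_j)/(alpha_j, alpha_j); the resulting 8x8 Cartan matrix is
[[2, 0, 0, -1, -1, 0, 0, 0], [0, 2, 0, 0, 0, -1, -1, 0], [0, 0, 2, 0, 0, 0, 0, -1], [-1, 0, 0, 2, 0, 0, 0, -1], [-1, 0, 0, 0, 2, 0, -1, 0], [0, -1, 0, 0, 0, 2, 0, 0], [0, -1, 0, 0, -1, 0, 2, 0], [0, 0, -1, -1, 0, 0, 0, 2]].
All simple roots have the same length, so the diagram is simply laced. The associated Dynkin diagram is a chain of 8 nodes with single edges (A_8), so the type is A_8 (the algebra sl(9)).

type A_8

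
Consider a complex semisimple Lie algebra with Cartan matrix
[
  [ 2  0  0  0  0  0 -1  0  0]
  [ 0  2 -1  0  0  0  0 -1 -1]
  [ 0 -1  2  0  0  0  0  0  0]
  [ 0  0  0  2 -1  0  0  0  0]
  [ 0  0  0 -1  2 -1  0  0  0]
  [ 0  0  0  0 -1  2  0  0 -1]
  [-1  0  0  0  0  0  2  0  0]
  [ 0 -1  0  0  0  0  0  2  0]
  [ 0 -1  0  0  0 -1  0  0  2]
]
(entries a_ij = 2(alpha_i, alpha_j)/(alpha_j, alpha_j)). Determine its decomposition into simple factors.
The diagram associated to this matrix has two connected components: the simple roots {alpha_1, alpha_7} form a chain of 2 nodes with single edges (A_2), and {alpha_2, alpha_3, alpha_4, alpha_5, alpha_6, alpha_8, alpha_9} form a chain of 5 nodes with a fork of two nodes at one end (D_7). A semisimple Lie algebra decomposes uniquely as the direct sum of simple ideals, one per connected component of its Dynkin diagram, so g ≅ A_2 ⊕ D_7 (dimension 8 + 91 = 99).

A2 + D7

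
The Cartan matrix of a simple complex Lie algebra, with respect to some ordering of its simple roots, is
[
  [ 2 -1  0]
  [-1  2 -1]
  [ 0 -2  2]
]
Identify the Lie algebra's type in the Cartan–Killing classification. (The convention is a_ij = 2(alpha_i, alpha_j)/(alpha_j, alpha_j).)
C_3 (sp(6))

The matrix has rank 3 with 2's on the diagonal. Reading the off-diagonal entries as Dynkin edges (a single edge where a_ij = a_ji = -1; a double or triple edge where a_ij * a_ji = 2 or 3), the diagram is a chain of 3 nodes with a double edge at one end; the terminal node there is the unique long simple root (C_3). One simple-root ordering that puts it in standard form is (alpha_1, alpha_2, alpha_3). So the algebra is type C_3, i.e. sp(6).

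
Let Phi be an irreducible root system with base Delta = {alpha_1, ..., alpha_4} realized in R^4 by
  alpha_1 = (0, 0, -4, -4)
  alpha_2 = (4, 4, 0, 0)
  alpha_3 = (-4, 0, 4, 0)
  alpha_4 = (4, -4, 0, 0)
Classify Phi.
Compute the Cartan integers a_ij = 2(alpha_i, alpha_j)/(alpha_j, alpha_j); the resulting 4x4 Cartan matrix is
[[2, 0, -1, 0], [0, 2, -1, 0], [-1, -1, 2, -1], [0, 0, -1, 2]].
All simple roots have the same length, so the diagram is simply laced. The associated Dynkin diagram is a chain of 2 nodes with a fork of two nodes at one end (D_4), so the type is D_4 (the algebra so(8)).

D4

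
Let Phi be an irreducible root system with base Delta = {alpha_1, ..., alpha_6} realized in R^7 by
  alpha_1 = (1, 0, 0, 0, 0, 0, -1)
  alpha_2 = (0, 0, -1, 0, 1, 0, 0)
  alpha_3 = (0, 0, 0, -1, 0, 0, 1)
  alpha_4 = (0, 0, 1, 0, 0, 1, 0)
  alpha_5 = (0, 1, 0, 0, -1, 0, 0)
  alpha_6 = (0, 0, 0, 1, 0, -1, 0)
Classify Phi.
Compute the Cartan integers a_ij = 2(alpha_i, alpha_j)/(alpha_j, alpha_j); the resulting 6x6 Cartan matrix is
[[2, 0, -1, 0, 0, 0], [0, 2, 0, -1, -1, 0], [-1, 0, 2, 0, 0, -1], [0, -1, 0, 2, 0, -1], [0, -1, 0, 0, 2, 0], [0, 0, -1, -1, 0, 2]].
All simple roots have the same length, so the diagram is simply laced. The associated Dynkin diagram is a chain of 6 nodes with single edges (A_6), so the type is A_6 (the algebra sl(7)).

A_6 (sl(7))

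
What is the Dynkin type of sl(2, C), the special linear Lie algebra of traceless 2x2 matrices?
type A_1

This is sl(2), which has dimension 2^2 - 1 = 3 and rank 2 - 1 = 1 (a Cartan subalgebra is the diagonal traceless matrices). In the classification of classical Lie algebras, the special linear algebra sl(n+1) has type A_n; here n = 1, so the Dynkin diagram is a chain of 1 nodes with single edges (A_1). Hence the type is A_1.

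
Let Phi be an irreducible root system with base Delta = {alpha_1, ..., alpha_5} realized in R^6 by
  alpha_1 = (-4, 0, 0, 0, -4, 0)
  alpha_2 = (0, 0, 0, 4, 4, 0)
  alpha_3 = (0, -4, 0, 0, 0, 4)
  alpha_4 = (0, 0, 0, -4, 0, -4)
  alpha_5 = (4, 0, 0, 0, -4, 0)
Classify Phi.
Compute the Cartan integers a_ij = 2(alpha_i, alpha_j)/(alpha_j, alpha_j); the resulting 5x5 Cartan matrix is
[[2, -1, 0, 0, 0], [-1, 2, 0, -1, -1], [0, 0, 2, -1, 0], [0, -1, -1, 2, 0], [0, -1, 0, 0, 2]].
All simple roots have the same length, so the diagram is simply laced. The associated Dynkin diagram is a chain of 3 nodes with a fork of two nodes at one end (D_5), so the type is D_5 (the algebra so(10)).

D_5 (so(10))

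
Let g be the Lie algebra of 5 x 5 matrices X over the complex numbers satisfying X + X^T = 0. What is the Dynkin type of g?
This is so(5) with 5 odd, which has dimension 5(5-1)/2 = 10 and rank (5-1)/2 = 2. In the classification of classical Lie algebras, the orthogonal algebra so(2n+1) in an odd number of variables has type B_n; here n = 2, so the Dynkin diagram is a chain of 2 nodes with a double edge at one end; the terminal node there is the unique short simple root (B_2). Hence the type is B_2.

B_2 (so(5))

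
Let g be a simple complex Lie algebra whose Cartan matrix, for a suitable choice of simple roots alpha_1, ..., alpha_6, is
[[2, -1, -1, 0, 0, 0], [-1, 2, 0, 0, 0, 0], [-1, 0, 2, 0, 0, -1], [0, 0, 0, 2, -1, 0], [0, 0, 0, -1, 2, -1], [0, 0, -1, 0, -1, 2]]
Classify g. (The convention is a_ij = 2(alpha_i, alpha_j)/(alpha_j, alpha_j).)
The matrix has rank 6 with 2's on the diagonal. Reading the off-diagonal entries as Dynkin edges (a single edge where a_ij = a_ji = -1; a double or triple edge where a_ij * a_ji = 2 or 3), the diagram is a chain of 6 nodes with single edges (A_6). One simple-root ordering that puts it in standard form is (alpha_2, alpha_1, alpha_3, alpha_6, alpha_5, alpha_4). So the algebra is type A_6, i.e. sl(7).

A6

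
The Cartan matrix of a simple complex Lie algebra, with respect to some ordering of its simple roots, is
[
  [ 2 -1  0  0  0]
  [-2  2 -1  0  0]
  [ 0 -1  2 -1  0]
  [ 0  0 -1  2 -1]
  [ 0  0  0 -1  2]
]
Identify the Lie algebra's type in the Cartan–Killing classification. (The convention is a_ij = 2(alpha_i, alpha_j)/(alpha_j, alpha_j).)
The matrix has rank 5 with 2's on the diagonal. Reading the off-diagonal entries as Dynkin edges (a single edge where a_ij = a_ji = -1; a double or triple edge where a_ij * a_ji = 2 or 3), the diagram is a chain of 5 nodes with a double edge at one end; the terminal node there is the unique short simple root (B_5). One simple-root ordering that puts it in standard form is (alpha_5, alpha_4, alpha_3, alpha_2, alpha_1). So the algebra is type B_5, i.e. so(11).

B_5 (so(11))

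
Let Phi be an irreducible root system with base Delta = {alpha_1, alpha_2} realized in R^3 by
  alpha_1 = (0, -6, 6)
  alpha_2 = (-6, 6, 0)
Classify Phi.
type A_2

Compute the Cartan integers a_ij = 2(alpha_i, alpha_j)/(alpha_j, alpha_j); the resulting 2x2 Cartan matrix is
[[2, -1], [-1, 2]].
All simple roots have the same length, so the diagram is simply laced. The associated Dynkin diagram is a chain of 2 nodes with single edges (A_2), so the type is A_2 (the algebra sl(3)).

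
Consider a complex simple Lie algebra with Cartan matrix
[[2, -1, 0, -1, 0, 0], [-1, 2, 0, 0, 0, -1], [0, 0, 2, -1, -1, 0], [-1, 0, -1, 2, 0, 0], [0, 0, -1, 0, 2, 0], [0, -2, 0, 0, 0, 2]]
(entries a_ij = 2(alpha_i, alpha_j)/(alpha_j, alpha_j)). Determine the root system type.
type C_6

The matrix has rank 6 with 2's on the diagonal. Reading the off-diagonal entries as Dynkin edges (a single edge where a_ij = a_ji = -1; a double or triple edge where a_ij * a_ji = 2 or 3), the diagram is a chain of 6 nodes with a double edge at one end; the terminal node there is the unique long simple root (C_6). One simple-root ordering that puts it in standard form is (alpha_5, alpha_3, alpha_4, alpha_1, alpha_2, alpha_6). So the algebra is type C_6, i.e. sp(12).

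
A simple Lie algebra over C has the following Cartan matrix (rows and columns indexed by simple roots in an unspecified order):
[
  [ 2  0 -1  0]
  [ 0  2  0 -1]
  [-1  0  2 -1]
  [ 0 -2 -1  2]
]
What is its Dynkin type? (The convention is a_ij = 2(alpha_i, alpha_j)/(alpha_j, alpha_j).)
The matrix has rank 4 with 2's on the diagonal. Reading the off-diagonal entries as Dynkin edges (a single edge where a_ij = a_ji = -1; a double or triple edge where a_ij * a_ji = 2 or 3), the diagram is a chain of 4 nodes with a double edge at one end; the terminal node there is the unique short simple root (B_4). One simple-root ordering that puts it in standard form is (alpha_1, alpha_3, alpha_4, alpha_2). So the algebra is type B_4, i.e. so(9).

B_4 (so(9))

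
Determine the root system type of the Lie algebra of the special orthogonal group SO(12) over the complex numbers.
D_6 (so(12))

This is so(12) with 12 even, which has dimension 12(12-1)/2 = 66 and rank 12/2 = 6. In the classification of classical Lie algebras, the orthogonal algebra so(2n) in an even number of variables has type D_n; here n = 6, so the Dynkin diagram is a chain of 4 nodes with a fork of two nodes at one end (D_6). Hence the type is D_6.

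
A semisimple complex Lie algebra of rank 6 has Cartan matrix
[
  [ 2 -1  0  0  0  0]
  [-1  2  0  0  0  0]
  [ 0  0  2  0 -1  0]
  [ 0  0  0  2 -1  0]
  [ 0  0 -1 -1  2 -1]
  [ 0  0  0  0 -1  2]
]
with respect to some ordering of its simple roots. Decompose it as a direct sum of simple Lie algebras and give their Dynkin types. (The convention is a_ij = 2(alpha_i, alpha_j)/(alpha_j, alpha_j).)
A_2 + D_4

The diagram associated to this matrix has two connected components: the simple roots {alpha_1, alpha_2} form a chain of 2 nodes with single edges (A_2), and {alpha_3, alpha_4, alpha_5, alpha_6} form a chain of 2 nodes with a fork of two nodes at one end (D_4). A semisimple Lie algebra decomposes uniquely as the direct sum of simple ideals, one per connected component of its Dynkin diagram, so g ≅ A_2 ⊕ D_4 (dimension 8 + 28 = 36).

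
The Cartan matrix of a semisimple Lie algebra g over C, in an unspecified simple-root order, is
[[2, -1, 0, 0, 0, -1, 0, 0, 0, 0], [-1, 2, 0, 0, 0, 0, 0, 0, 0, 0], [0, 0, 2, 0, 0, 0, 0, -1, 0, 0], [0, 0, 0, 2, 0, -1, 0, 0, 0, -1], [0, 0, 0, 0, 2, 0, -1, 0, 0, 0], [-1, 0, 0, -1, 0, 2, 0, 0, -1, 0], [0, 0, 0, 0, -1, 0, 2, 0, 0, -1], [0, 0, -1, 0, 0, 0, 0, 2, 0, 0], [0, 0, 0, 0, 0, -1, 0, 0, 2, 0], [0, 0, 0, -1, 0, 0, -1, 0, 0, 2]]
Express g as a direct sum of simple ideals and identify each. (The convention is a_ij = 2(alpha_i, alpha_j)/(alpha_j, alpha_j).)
A_2 (sl(3)) ⊕ E_8

The diagram associated to this matrix has two connected components: the simple roots {alpha_3, alpha_8} form a chain of 2 nodes with single edges (A_2), and {alpha_1, alpha_2, alpha_4, alpha_5, alpha_6, alpha_7, alpha_9, alpha_10} form a chain of 7 nodes with one extra node attached to the third node from one end (E_8). A semisimple Lie algebra decomposes uniquely as the direct sum of simple ideals, one per connected component of its Dynkin diagram, so g ≅ A_2 ⊕ E_8 (dimension 8 + 248 = 256).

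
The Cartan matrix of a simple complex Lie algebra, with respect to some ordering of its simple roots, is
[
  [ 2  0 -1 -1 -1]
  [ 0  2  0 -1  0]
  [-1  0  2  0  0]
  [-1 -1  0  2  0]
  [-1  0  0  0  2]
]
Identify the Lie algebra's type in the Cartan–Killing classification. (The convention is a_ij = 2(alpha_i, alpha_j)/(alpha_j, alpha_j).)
The matrix has rank 5 with 2's on the diagonal. Reading the off-diagonal entries as Dynkin edges (a single edge where a_ij = a_ji = -1; a double or triple edge where a_ij * a_ji = 2 or 3), the diagram is a chain of 3 nodes with a fork of two nodes at one end (D_5). One simple-root ordering that puts it in standard form is (alpha_2, alpha_4, alpha_1, alpha_5, alpha_3). So the algebra is type D_5, i.e. so(10).

D5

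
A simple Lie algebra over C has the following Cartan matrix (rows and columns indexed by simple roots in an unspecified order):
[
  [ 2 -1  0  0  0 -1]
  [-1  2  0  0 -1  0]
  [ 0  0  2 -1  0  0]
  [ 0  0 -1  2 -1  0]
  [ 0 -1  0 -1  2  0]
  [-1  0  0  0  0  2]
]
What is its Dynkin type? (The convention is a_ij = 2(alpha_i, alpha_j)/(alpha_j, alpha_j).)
A_6 (sl(7))

The matrix has rank 6 with 2's on the diagonal. Reading the off-diagonal entries as Dynkin edges (a single edge where a_ij = a_ji = -1; a double or triple edge where a_ij * a_ji = 2 or 3), the diagram is a chain of 6 nodes with single edges (A_6). One simple-root ordering that puts it in standard form is (alpha_6, alpha_1, alpha_2, alpha_5, alpha_4, alpha_3). So the algebra is type A_6, i.e. sl(7).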